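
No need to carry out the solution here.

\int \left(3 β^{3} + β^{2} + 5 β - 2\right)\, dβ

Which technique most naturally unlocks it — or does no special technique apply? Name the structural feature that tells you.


Technique: no special technique — the integrand is a sum of constant multiples of powers of β — integrate term by term.


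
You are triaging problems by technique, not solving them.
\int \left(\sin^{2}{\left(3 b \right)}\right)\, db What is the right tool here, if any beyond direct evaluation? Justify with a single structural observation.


Verdict: a trigonometric identity — the even trigonometric power \sin^{2}{\left(3 b \right)} reduces by a double-angle identity before any integration is attempted.


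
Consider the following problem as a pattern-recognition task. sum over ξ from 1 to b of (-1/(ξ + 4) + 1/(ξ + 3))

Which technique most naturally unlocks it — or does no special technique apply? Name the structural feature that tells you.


Verdict: telescoping — a difference of consecutive values of one function (1/(ξ + 3) at one index and the next) — telescoping by construction.


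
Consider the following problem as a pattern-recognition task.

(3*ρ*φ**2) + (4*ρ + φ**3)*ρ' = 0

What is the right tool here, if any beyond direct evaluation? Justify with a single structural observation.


Verdict: the exact-equation method — checking ∂/∂ρ of 3*ρ*φ**2 against ∂/∂φ of 4*ρ + φ**3: they match — the equation is exact as it stands.


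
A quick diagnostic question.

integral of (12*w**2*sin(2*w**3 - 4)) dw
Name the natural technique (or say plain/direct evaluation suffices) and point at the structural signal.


Best approach: u-substitution — a chain-rule shadow: 12*w**2 alongside a function of 2*w**3 - 4 means u = 2*w**3 - 4 unwinds the composition in one step.


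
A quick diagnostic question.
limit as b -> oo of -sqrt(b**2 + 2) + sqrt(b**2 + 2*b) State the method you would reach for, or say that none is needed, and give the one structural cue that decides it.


Method: conjugate multiplication — infinity minus infinity with a radical in play — multiply by the conjugate so the divergences of sqrt(b**2 + 2*b) and sqrt(b**2 + 2) annihilate.


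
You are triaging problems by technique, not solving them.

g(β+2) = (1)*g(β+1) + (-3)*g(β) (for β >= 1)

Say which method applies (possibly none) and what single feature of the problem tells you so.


Method: the characteristic-root method — linear, homogeneous, constant coefficients: solutions of the form r^β exist — find the roots of the characteristic polynomial.


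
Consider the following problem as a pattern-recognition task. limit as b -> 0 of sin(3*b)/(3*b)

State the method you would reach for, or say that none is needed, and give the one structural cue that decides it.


Method: l'Hôpital's rule (0/0) — plug in 0: top and bottom both hit zero, so differentiate each and retry. Expanding numerator and denominator to first order gives the same value — the rule automates exactly that.


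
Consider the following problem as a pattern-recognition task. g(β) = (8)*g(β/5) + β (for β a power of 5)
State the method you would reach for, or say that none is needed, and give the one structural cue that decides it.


Method: the master substitution — the index is divided (β/5), not shifted — substitute β = 5^m to straighten it into a shift recurrence.


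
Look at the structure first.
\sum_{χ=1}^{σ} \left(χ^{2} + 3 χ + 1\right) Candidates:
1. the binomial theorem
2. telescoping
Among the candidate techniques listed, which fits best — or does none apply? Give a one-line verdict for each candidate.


Verdict: no special technique — no ratio, no shift structure, no binomial pattern: sum the constant-multiple powers of χ with known formulas.
- the binomial theorem: there is no pair of bases whose matched powers would reassemble into a single binomial power.
- telescoping — computed from the summand as displayed, the partial sums build up without the pairwise collapse telescoping exploits.


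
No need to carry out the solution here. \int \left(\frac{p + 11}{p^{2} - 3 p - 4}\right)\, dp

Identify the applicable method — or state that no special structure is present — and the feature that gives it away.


Verdict: partial fractions — break p^{2} - 3 p - 4 into its roots and the integral splits into logarithm-sized bites.


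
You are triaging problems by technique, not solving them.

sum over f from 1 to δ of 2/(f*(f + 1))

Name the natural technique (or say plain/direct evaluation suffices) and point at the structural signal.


Diagnosis: telescoping — after splitting 2/(f*(f + 1)) into partial fractions, the pieces are shifted copies of one function and cancel telescopically.


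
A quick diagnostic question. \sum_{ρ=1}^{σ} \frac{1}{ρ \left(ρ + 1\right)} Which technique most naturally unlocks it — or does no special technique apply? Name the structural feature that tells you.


Method: telescoping — integer-spaced poles in \frac{1}{ρ \left(ρ + 1\right)} are the telescoping signature in disguise.


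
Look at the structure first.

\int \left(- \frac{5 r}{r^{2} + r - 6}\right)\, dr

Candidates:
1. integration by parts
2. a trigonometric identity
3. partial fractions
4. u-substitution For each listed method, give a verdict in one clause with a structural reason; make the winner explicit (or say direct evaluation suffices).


Technique: partial fractions — a proper rational integrand whose denominator splits into simpler factors — decompose into partial fractions first.
- integration by parts: the integrand does not split as a nonconstant polynomial times an exp, sine, cosine of a linear argument, or logarithm — no polynomial-kernel parts product to differentiate one side of.
- a trigonometric identity — with no trigonometric functions present, identity rewriting has no target.
- partial fractions: yes, a natural case for it.
- u-substitution: no subexpression of the integrand pairs with its own derivative as a factor — individual terms may offer their own substitutions, but any change of variable covering the whole integral would have to be constructed from outside the expression.


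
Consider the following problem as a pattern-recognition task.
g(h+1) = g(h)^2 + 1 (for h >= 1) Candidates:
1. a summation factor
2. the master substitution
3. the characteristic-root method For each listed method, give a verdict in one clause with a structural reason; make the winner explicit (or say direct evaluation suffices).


Method: no special technique — the recurrence is nonlinear in the sequence terms; no linear-recurrence method fits it as written — one iterates or studies it directly.
- a summation factor — the recursion is nonlinear — outside the first-order linear family a summation factor addresses.
- the master substitution: the recursive argument is a shift of the index, not a fixed fraction of it.
- the characteristic-root method: the recursion is nonlinear in the sequence values, so no linear-modes ansatz applies.


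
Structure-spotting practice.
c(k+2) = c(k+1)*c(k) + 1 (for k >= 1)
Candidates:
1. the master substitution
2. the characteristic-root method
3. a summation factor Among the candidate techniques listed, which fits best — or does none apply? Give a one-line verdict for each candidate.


Diagnosis: no special technique — each new value is a nonlinear function of earlier ones — scaling arguments and superposition both fail.
- the master substitution: this is shift-type recursion, outside the divide-and-conquer template.
- the characteristic-root method: the recursion is nonlinear in the sequence values, so no linear-modes ansatz applies.
- a summation factor — no summation factor applies — the rule is not linear in the sequence values.


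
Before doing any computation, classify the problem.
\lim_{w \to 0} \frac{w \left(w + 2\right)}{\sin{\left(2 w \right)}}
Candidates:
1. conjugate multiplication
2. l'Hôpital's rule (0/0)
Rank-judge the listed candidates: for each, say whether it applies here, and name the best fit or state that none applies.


Method: l'Hôpital's rule (0/0) — plug in 0: top and bottom both hit zero, so differentiate each and retry. Known elementary limits would finish this too — the rule just bypasses the case analysis.
- conjugate multiplication: the conjugate move applies to radical differences, which this is not.
- l'Hôpital's rule (0/0): applicable, and directly so.


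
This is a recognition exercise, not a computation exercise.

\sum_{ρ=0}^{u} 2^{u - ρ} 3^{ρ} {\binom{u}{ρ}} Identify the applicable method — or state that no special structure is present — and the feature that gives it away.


Verdict: the binomial theorem — the binomial coefficients weight matched powers of 3 and 2, which is exactly the expansion of a binomial power.


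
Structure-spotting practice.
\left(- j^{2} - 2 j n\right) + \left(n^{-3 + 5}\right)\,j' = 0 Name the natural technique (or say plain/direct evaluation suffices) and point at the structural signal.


Best approach: the homogeneous substitution — solved for the derivative, the right side is unchanged under scaling n and j together — it depends only on the ratio j/n, so substitute a single ratio variable. A Bernoulli rewrite works here as the equation stands — the homogeneous substitution is the more immediate reading.


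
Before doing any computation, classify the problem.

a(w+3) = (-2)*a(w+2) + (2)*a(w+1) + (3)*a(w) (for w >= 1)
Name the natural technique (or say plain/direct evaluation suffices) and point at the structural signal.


Verdict: the characteristic-root method — every coefficient is a fixed number and the forcing is zero — substitute r^w and read off the root equation.


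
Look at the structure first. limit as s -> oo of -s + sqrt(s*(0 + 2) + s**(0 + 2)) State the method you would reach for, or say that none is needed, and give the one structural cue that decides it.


Method: conjugate multiplication — this difference gives up after one conjugate multiplication — the radical structure cancels against its conjugate.


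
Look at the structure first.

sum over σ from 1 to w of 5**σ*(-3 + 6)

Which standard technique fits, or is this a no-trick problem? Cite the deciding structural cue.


Technique: the geometric series formula — each summand is the previous one scaled by 5; that constant multiplier is itself the geometric structure.


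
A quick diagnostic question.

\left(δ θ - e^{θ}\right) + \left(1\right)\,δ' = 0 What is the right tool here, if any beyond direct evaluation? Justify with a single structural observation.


Method: a linear integrating factor — first power of δ, nonzero forcing: the integrating-factor recipe applies verbatim with p = θ.


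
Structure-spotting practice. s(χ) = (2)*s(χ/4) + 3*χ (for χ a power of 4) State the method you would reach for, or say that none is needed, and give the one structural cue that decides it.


Best approach: the master substitution — divide-the-index recursion (χ/4 inside the call) straightens out once the index is rewritten as 4^m.


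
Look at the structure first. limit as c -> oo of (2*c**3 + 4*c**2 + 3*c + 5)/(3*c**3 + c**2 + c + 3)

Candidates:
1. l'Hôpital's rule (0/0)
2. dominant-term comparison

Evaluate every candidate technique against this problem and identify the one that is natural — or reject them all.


Best approach: dominant-term comparison — divide by the highest power of c present: lower-order terms vanish and the dominant ratio remains.
- l'Hôpital's rule (0/0) — as a single quotient the expression runs to ∞/∞ at the limit point — an at-infinity form of the rule would apply, though the leading-growth comparison is the direct reading.
- dominant-term comparison — applicable, and directly so.


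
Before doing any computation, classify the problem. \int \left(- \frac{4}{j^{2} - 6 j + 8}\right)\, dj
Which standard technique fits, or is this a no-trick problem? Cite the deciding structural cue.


Verdict: partial fractions — the bottom factors while the top stays lower-degree — split into simple fractions and integrate piece by piece.


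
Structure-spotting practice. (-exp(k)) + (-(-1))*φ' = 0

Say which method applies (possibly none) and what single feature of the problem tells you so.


Method: no special technique — solved for the derivative, φ never appears on the right — this is a direct integration in k, not a differential-equations problem at heart.


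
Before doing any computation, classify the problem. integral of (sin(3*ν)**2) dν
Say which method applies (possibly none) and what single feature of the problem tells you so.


Technique: a trigonometric identity — sin(3*ν)**2 is the textbook power-reduction case — identities first, antiderivatives second.


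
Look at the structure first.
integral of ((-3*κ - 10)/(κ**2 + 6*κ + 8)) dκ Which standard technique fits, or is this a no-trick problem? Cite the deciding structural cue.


Technique: partial fractions — rational integrand, reducible denominator κ**2 + 6*κ + 8: decompose first, integrate second.


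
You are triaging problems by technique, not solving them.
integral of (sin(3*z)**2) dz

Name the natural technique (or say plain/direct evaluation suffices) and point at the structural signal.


Method: a trigonometric identity — even powers like sin(3*z)**2 never integrate directly; the half-angle identity lowers the degree first.


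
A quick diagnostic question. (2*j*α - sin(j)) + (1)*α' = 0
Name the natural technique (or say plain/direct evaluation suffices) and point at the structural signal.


Best approach: a linear integrating factor — arrange it as α' + 2*j·α = (the forcing term) and the integrating factor does the rest.


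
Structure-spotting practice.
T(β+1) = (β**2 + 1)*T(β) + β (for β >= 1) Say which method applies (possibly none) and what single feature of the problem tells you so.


Best approach: a summation factor — with the index-dependent coefficient β**2 + 1, dividing by the cumulative product turns the left side into a pure difference.


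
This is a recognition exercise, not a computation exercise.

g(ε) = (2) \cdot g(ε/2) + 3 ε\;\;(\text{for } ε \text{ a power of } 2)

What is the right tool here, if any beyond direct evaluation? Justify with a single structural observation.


Method: the master substitution — treat m = log base 2 of ε as the new clock: one recursion step advances m by one while ε scales by 2.


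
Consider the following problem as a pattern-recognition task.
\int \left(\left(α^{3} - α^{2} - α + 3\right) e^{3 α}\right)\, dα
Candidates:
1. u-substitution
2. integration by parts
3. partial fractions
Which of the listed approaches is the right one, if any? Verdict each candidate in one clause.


Best approach: integration by parts — differentiate α^{3} - α^{2} - α + 3, integrate e^{3 α}: each pass lowers the polynomial degree, so parts terminates.
- u-substitution: no subexpression of the integrand serves as a whole-integral substitution inner — individual terms may offer their own, but none carries its derivative as a factor of the full integrand; a working change of variable would have to be constructed from outside the expression.
- integration by parts: applies; the problem has the shape this method handles.
- partial fractions — there is no rational-function structure to decompose.


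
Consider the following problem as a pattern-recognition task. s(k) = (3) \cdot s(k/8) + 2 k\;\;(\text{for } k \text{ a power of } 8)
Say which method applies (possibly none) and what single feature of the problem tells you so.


Technique: the master substitution — the argument contracts 8-fold per step: reindex k exponentially and solve the linear recurrence in the new index.


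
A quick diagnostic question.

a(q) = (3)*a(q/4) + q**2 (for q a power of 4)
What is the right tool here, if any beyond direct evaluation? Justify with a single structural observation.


Verdict: the master substitution — treat m = log base 4 of q as the new clock: one recursion step advances m by one while q scales by 4.


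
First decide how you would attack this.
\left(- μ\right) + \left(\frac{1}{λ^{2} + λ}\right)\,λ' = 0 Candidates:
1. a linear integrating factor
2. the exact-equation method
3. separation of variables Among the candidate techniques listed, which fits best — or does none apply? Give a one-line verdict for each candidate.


Method: separation of variables — solved for the derivative, the right side factors as μ times λ^{2} + λ — all μ-dependence separates from all λ-dependence. A Bernoulli rewrite would carry it as the equation stands — separating the variables needs no rearrangement either.
- a linear integrating factor: the unknown enters nonlinearly (through a power, a denominator, or a transcendental function), which the linear integrating-factor recipe cannot absorb as-is — any repair would come from a preliminary substitution, not the factor.
- the exact-equation method — any potential here is of the trivial single-variable kind; the exact method earns its name only with genuine cross terms.
- separation of variables — applicable, and directly so.


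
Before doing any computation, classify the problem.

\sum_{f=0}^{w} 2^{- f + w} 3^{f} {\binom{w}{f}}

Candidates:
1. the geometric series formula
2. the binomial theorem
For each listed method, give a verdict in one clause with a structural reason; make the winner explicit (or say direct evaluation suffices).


Technique: the binomial theorem — {\binom{w}{f}} weighting matched powers of 3 and 2 is the expanded form of (3 + 2)^w — fold it back up.
- the geometric series formula: dividing successive terms gives an index-dependent quantity, not a constant.
- the binomial theorem — a fit — the right tool for this form.


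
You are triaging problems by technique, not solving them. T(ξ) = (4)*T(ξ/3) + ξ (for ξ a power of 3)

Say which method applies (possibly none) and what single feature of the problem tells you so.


Diagnosis: the master substitution — treat m = log base 3 of ξ as the new clock: one recursion step advances m by one while ξ scales by 3.


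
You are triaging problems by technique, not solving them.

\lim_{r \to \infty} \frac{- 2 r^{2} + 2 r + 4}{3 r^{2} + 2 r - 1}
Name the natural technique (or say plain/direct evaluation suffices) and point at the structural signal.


Diagnosis: dominant-term comparison — divide through by the highest power of r; every lower-order term dies and the dominant terms decide the limit. l'Hôpital's at-infinity variant applies to the expression viewed as a single quotient; the leading-term comparison is the direct route.


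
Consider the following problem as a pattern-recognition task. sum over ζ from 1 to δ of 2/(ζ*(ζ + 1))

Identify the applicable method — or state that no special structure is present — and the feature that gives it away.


Method: telescoping — rewrite 2/(ζ*(ζ + 1)) as simple fractions and successive terms eat each other — only the edges survive.


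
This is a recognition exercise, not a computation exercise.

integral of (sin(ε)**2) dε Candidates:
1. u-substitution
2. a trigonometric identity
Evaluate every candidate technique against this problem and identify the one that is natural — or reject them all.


Verdict: a trigonometric identity — sin(ε)**2 calls for power reduction: rewrite via double angles before any antiderivative is attempted.
- u-substitution — no subexpression of the integrand serves as a whole-integral substitution inner — individual terms may offer their own, but none carries its derivative as a factor of the full integrand; a working change of variable would have to be constructed from outside the expression.
- a trigonometric identity — a fit — the right tool for this form.


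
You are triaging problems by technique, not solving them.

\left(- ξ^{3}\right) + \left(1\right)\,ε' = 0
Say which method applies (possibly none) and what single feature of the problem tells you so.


Technique: no special technique — with ε absent the equation is not coupled at all: direct integration in ξ.


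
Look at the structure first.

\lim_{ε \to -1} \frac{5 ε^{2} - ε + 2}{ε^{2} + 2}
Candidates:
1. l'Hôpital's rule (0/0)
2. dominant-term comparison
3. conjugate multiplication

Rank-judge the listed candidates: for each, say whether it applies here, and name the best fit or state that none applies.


Verdict: no special technique — no zero denominators, no indeterminate clash at -1 — substitute and read off the value.
- l'Hôpital's rule (0/0) — evaluation at the point is determinate, so the rule has nothing to repair.
- dominant-term comparison: no dominant-degree comparison decides it.
- conjugate multiplication: there are no radicals in tension whose conjugate would simplify matters.


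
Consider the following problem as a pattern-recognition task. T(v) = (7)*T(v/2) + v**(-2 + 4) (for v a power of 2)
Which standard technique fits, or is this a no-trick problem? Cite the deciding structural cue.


Technique: the master substitution — the index is divided (v/2), not shifted — substitute v = 2^m to straighten it into a shift recurrence.


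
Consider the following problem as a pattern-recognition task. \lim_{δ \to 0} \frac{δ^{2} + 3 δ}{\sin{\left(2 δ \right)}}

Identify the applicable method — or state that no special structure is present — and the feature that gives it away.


Diagnosis: l'Hôpital's rule (0/0) — plug in 0: top and bottom both hit zero, so differentiate each and retry. A first-order expansion at the point is an equally standard path; the rule packages it.


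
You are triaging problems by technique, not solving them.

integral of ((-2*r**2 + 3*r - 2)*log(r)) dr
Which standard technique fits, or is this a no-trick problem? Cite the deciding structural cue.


Method: integration by parts — choose u = log(r): one derivative turns the logarithm algebraic, and the remaining factor -2*r**2 + 3*r - 2 integrates term by term under the power rule.


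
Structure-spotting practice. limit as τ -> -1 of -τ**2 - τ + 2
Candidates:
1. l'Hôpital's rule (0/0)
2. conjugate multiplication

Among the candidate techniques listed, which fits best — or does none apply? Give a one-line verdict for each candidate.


Diagnosis: no special technique — no zero denominators, no indeterminate clash at -1 — substitute and read off the value.
- l'Hôpital's rule (0/0): substituting the point produces a determinate value, not a 0 over 0 clash.
- conjugate multiplication: no divergent radical difference is present for a conjugate pair to cancel.


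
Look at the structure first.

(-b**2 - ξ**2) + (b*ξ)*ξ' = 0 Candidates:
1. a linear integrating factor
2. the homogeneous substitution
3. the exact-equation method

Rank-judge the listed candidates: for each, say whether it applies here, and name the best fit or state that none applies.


Verdict: the homogeneous substitution — the slope is degree-zero homogeneous: the ratio substitution v = ξ/b collapses it. A Bernoulli rewrite works here as the equation stands — the homogeneous substitution is the more immediate reading.
- a linear integrating factor — the unknown enters nonlinearly (through a power, a denominator, or a transcendental function), which the linear integrating-factor recipe cannot absorb as-is — any repair would come from a preliminary substitution, not the factor.
- the homogeneous substitution: a fit — the right tool for this form.
- the exact-equation method: the cross partial derivatives disagree, so no single potential exists.


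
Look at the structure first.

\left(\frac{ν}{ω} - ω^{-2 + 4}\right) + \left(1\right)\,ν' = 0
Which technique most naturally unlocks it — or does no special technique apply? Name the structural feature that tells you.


Best approach: a linear integrating factor — the unknown enters only to the first power against a nonzero forcing term — the integrating-factor template applies directly.


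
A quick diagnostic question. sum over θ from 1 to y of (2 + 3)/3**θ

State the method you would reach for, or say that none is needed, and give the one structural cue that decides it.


Diagnosis: the geometric series formula — consecutive terms stand in a fixed index-free ratio — the geometric sum formula closes it.


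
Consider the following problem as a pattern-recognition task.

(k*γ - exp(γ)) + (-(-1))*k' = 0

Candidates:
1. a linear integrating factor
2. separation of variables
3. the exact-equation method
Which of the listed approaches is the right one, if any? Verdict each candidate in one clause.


Verdict: a linear integrating factor — arrange it as k' + γ·k = (the forcing term) and the integrating factor does the rest.
- a linear integrating factor — yes — fits the structure here.
- separation of variables: no division isolates the independent variable from the unknown.
- the exact-equation method — the cross partial derivatives disagree, so no single potential exists.


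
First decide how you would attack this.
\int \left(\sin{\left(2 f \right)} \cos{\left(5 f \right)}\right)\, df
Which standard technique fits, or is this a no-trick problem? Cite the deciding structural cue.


Diagnosis: a trigonometric identity — cross-frequency products like \sin{\left(2 f \right)} \cos{\left(5 f \right)} are the textbook product-to-sum case — the identity converts them to directly integrable sinusoids.


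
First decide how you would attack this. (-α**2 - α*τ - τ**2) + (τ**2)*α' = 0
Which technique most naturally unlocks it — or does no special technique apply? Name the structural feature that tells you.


Technique: the homogeneous substitution — the slope is degree-zero homogeneous: the ratio substitution v = α/τ collapses it.


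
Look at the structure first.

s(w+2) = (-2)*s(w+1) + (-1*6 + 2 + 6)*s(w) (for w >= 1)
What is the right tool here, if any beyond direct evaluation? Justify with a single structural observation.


Diagnosis: the characteristic-root method — fixed numeric weights on consecutive terms and no forcing term added: the root method in its home territory.


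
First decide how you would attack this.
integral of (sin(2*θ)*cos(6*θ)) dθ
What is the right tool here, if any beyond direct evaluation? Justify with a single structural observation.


Verdict: a trigonometric identity — two different frequencies multiply in sin(2*θ)*cos(6*θ); the product-to-sum formula separates them.


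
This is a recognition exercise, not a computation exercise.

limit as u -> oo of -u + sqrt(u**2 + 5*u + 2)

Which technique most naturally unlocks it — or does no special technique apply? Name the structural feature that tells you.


Diagnosis: conjugate multiplication — the difference sqrt(u**2 + 5*u + 2) - u is an ∞ − ∞ stalemate; its conjugate partner breaks the tie.


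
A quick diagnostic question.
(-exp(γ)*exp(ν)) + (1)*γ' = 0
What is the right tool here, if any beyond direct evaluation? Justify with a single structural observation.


Method: separation of variables — the derivative equals a pure function of ν (namely exp(ν)) times a pure function of γ (namely exp(γ)); divide and integrate each side.


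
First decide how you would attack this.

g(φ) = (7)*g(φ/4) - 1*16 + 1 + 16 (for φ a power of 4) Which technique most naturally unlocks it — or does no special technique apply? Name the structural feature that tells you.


Best approach: the master substitution — the argument shrinks by the factor 4, so measure the index on a logarithmic scale and the recursion becomes a shift.


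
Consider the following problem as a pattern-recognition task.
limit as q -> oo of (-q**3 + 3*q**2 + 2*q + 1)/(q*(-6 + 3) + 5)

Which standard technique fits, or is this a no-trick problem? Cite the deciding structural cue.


Technique: dominant-term comparison — divide through by the highest power of q; every lower-order term dies and the dominant terms decide the limit. As a single quotient, the ∞/∞ shape would yield to repeated differentiation as well — the growth comparison gets there in one look.


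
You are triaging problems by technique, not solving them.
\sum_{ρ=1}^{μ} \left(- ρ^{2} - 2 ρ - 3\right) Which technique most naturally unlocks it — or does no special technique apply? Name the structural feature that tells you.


Method: no special technique — the summand is a plain polynomial in ρ (expanding first if it arrives factored); standard power-sum formulas evaluate it term by term.


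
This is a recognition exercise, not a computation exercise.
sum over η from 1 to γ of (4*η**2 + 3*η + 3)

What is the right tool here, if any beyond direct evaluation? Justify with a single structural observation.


Diagnosis: no special technique — Faulhaber territory: sum each constant-multiple power of η with its closed-form formula, no trick required.


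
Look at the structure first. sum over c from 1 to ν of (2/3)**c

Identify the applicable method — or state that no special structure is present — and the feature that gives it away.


Technique: the geometric series formula — term-over-term division gives 2/3 every time — index-free ratio, geometric sum formula applies.


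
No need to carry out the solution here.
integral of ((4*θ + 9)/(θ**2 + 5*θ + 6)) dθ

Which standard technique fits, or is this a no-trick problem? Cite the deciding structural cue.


Method: partial fractions — the factorization of θ**2 + 5*θ + 6 is the whole battle; after it, each term is a table integral.


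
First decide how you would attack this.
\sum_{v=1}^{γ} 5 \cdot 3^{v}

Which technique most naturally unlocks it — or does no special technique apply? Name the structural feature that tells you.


Best approach: the geometric series formula — check a ratio of consecutive terms: it is 3, independent of the index, so the geometric formula closes the sum.


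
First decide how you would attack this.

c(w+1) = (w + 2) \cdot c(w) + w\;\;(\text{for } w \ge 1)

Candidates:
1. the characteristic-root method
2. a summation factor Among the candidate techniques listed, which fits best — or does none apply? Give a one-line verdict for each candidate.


Verdict: a summation factor — one step of memory with a weight w + 2 that changes as the index grows — the summation-factor construction is built for this.
- the characteristic-root method: an index-dependent weight blocks the pure exponential ansatz.
- a summation factor — yes, a natural case for it.


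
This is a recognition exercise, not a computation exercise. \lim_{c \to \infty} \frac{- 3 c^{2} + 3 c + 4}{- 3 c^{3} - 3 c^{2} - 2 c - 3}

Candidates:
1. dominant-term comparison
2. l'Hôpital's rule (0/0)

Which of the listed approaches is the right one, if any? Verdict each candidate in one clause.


Diagnosis: dominant-term comparison — divide through by the highest power of c; every lower-order term dies and the dominant terms decide the limit.
- dominant-term comparison — yes, a natural case for it.
- l'Hôpital's rule (0/0): as a single quotient the expression runs to ∞/∞ at the limit point — an at-infinity form of the rule would apply, though the leading-growth comparison is the direct reading.


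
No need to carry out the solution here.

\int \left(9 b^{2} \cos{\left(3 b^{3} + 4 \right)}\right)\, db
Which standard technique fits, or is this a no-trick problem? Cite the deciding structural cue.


Verdict: u-substitution — a chain-rule shadow: 9 b^{2} alongside a function of 3 b^{3} + 4 means u = 3 b^{3} + 4 unwinds the composition in one step.


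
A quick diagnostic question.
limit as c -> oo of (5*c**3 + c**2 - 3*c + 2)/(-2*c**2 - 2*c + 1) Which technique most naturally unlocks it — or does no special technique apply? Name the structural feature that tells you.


Diagnosis: dominant-term comparison — as c grows, only the highest-degree terms matter — compare leading terms and read the limit off. Viewed as a single quotient this is an ∞/∞ form — an at-infinity application of l'Hôpital's rule would also resolve it; comparing leading growth reads the answer without differentiating.


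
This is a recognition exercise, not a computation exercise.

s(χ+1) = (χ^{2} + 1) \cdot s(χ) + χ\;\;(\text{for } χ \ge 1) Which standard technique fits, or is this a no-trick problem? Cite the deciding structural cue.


Diagnosis: a summation factor — it is first-order linear but the coefficient χ^{2} + 1 depends on the index, so multiply through by a summation factor to telescope it.


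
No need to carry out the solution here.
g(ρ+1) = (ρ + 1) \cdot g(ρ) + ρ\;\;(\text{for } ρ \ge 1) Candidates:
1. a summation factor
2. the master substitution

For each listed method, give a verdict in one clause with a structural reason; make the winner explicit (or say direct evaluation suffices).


Verdict: a summation factor — one step of memory with a weight ρ + 1 that changes as the index grows — the summation-factor construction is built for this.
- a summation factor — a fit — the right tool for this form.
- the master substitution — there is no divide-the-index recursive argument.


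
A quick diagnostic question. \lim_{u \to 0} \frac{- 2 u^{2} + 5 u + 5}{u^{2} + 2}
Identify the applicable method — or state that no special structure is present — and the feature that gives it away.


Method: no special technique — the expression is continuous at the evaluation point — substitute directly; no indeterminate form appears.


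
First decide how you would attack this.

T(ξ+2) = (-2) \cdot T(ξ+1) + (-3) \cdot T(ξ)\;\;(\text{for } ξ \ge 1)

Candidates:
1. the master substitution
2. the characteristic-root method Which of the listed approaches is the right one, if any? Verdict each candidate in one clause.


Diagnosis: the characteristic-root method — every coefficient is a fixed number and the forcing is zero — substitute r^ξ and read off the root equation.
- the master substitution: with no divided-index recursive call, reindexing by powers of a base buys nothing.
- the characteristic-root method: applies; the problem has the shape this method handles.


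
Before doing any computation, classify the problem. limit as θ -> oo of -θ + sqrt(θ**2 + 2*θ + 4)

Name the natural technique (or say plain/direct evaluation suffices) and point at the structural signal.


Diagnosis: conjugate multiplication — divergence minus divergence hides a finite answer — expose it by pairing sqrt(θ**2 + 2*θ + 4) - θ with its conjugate.


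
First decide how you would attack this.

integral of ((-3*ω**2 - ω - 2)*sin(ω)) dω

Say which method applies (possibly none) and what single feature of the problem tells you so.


Diagnosis: integration by parts — a polynomial -3*ω**2 - ω - 2 against the kernel sin(ω) is the signature bounded-ladder case for integration by parts.


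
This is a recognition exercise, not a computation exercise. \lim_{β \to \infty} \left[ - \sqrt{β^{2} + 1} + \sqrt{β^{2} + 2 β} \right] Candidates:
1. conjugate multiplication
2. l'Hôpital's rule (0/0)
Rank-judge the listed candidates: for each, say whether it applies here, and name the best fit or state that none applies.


Verdict: conjugate multiplication — neither \sqrt{β^{2} + 2 β} nor \sqrt{β^{2} + 1} converges alone, so rewrite their difference as a conjugate-rationalized quotient first.
- conjugate multiplication: applicable, and directly so.
- l'Hôpital's rule (0/0): no quotient structure at all: the clash is ∞ minus ∞, which rationalizing converts into a tractable ratio.


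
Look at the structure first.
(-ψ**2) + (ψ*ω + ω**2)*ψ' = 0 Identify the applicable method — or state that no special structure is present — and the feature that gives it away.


Verdict: the homogeneous substitution — the slope's numerator and denominator share total degree; set v = ψ/ω and the equation drops to separable form. This can also be massaged into Bernoulli form (the roles of the variables may need exchanging); the homogeneous substitution avoids that setup.


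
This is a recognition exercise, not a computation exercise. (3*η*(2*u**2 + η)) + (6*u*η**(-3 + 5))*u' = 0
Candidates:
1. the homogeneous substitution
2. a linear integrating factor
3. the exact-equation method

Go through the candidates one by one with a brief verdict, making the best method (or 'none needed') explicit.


Diagnosis: the exact-equation method — because the two cross partials coincide, the form is conservative as written — recover its potential in (η, u).
- the homogeneous substitution: rescaling both variables together changes the slope, so no ratio substitution collapses it.
- a linear integrating factor: the unknown enters nonlinearly (through a power, a denominator, or a transcendental function), which the linear integrating-factor recipe cannot absorb as-is — any repair would come from a preliminary substitution, not the factor.
- the exact-equation method: yes, a natural case for it.


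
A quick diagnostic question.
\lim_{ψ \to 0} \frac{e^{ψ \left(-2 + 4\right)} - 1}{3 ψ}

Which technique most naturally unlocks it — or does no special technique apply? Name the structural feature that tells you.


Best approach: l'Hôpital's rule (0/0) — plug in 0: top and bottom both hit zero, so differentiate each and retry. A first-order expansion at the point is an equally standard path; the rule packages it.


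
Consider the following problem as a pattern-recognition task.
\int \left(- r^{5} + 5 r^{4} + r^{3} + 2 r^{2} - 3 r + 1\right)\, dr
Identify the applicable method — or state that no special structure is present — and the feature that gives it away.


Verdict: no special technique — every term is a constant multiple of a power of r; term-wise power-rule integration needs no preliminary transformation.


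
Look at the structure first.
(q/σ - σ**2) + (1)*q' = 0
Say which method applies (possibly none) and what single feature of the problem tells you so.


Best approach: a linear integrating factor — linear in the unknown with genuine forcing: multiply through by the exponential of the integrated coefficient and the left side closes into one derivative.


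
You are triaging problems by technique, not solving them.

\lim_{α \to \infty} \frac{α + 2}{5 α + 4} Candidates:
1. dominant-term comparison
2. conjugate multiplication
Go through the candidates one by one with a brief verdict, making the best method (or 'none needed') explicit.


Method: dominant-term comparison — divide by the highest power of α present: lower-order terms vanish and the dominant ratio remains.
- dominant-term comparison: yes, a natural case for it.
- conjugate multiplication: no difference of divergent radicals appears, so rationalizing has nothing to cancel.


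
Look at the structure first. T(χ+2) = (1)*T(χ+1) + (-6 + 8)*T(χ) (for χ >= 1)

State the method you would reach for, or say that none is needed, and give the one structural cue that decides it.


Diagnosis: the characteristic-root method — try a geometric ansatz r^χ: constant coefficients turn the recurrence into one polynomial equation in r.


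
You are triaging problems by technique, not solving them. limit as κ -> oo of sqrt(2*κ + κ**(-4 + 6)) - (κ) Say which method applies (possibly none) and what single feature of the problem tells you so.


Technique: conjugate multiplication — turning the difference into a conjugate-rationalized ratio makes the limit readable.


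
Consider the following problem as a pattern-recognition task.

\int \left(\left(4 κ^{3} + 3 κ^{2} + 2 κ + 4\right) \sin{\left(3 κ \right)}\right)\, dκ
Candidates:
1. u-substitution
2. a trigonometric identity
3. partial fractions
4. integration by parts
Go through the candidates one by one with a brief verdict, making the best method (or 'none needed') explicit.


Diagnosis: integration by parts — a polynomial 4 κ^{3} + 3 κ^{2} + 2 κ + 4 against the kernel \sin{\left(3 κ \right)} is the signature bounded-ladder case for integration by parts.
- u-substitution — no subexpression of the integrand serves as a whole-integral substitution inner — individual terms may offer their own, but none carries its derivative as a factor of the full integrand; a working change of variable would have to be constructed from outside the expression.
- a trigonometric identity: neither the even-power reduction nor the product-to-sum identity applies to this structure.
- partial fractions — there is no rational-function structure to decompose.
- integration by parts: applicable, and directly so.
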